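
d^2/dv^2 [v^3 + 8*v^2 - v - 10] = 6*v + 16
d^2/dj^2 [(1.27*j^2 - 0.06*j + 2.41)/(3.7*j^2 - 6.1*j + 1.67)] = (55.6850000000001*j^3 + 150.87342*j^2 - 324.13776*j + 155.430786)/(50.653*j^6 - 250.527*j^5 + 481.6179*j^4 - 453.1324*j^3 + 217.37889*j^2 - 51.03687*j + 4.657463)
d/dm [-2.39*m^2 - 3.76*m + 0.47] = -4.78*m - 3.76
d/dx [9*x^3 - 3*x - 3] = 27*x^2 - 3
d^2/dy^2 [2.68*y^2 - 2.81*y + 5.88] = 5.36000000000000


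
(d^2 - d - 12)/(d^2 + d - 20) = (d + 3)/(d + 5)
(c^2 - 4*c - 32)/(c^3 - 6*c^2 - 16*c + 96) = (c - 8)/(c^2 - 10*c + 24)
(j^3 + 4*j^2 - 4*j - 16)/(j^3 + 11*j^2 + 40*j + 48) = (j^2 - 4)/(j^2 + 7*j + 12)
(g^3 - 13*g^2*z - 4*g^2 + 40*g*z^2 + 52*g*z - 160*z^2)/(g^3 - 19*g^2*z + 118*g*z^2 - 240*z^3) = (4 - g)/(-g + 6*z)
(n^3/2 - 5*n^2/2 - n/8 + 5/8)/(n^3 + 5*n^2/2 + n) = (2*n^2 - 11*n + 5)/(4*n*(n + 2))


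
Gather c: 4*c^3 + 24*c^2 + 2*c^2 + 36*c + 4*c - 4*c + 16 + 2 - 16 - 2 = 4*c^3 + 26*c^2 + 36*c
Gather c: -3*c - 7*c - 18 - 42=-10*c - 60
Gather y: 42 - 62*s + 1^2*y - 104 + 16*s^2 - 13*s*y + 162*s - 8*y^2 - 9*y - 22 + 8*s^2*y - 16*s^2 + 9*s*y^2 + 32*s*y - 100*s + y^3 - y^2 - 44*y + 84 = y^3 + y^2*(9*s - 9) + y*(8*s^2 + 19*s - 52)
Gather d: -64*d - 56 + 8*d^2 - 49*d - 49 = 8*d^2 - 113*d - 105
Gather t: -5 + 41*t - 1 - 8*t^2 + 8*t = -8*t^2 + 49*t - 6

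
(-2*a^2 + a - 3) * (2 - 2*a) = 4*a^3 - 6*a^2 + 8*a - 6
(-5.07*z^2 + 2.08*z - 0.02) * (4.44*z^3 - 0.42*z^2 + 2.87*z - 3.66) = -22.5108*z^5 + 11.3646*z^4 - 15.5133*z^3 + 24.5342*z^2 - 7.6702*z + 0.0732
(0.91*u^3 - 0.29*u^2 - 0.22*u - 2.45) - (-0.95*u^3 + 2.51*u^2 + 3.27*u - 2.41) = 1.86*u^3 - 2.8*u^2 - 3.49*u - 0.04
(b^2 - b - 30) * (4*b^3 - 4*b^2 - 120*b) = 4*b^5 - 8*b^4 - 236*b^3 + 240*b^2 + 3600*b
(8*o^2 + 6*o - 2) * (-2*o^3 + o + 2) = -16*o^5 - 12*o^4 + 12*o^3 + 22*o^2 + 10*o - 4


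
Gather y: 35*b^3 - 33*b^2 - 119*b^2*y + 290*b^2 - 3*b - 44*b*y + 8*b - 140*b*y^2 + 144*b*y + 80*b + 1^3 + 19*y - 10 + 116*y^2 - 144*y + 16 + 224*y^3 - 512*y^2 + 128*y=35*b^3 + 257*b^2 + 85*b + 224*y^3 + y^2*(-140*b - 396) + y*(-119*b^2 + 100*b + 3) + 7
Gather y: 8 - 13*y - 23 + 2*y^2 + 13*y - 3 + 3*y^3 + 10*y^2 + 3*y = 3*y^3 + 12*y^2 + 3*y - 18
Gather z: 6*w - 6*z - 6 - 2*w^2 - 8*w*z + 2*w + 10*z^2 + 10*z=-2*w^2 + 8*w + 10*z^2 + z*(4 - 8*w) - 6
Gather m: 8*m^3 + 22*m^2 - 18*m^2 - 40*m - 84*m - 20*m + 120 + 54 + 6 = 8*m^3 + 4*m^2 - 144*m + 180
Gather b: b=b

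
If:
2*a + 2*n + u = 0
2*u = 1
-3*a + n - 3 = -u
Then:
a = -11/16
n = 7/16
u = 1/2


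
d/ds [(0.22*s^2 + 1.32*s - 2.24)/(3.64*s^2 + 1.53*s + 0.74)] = (-4.4682*s^2 + 16.6328*s + 4.404)/(13.2496*s^4 + 11.1384*s^3 + 7.7281*s^2 + 2.2644*s + 0.5476)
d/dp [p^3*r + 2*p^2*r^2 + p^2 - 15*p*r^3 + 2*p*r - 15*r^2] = 3*p^2*r + 4*p*r^2 + 2*p - 15*r^3 + 2*r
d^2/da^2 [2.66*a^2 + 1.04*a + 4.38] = 5.32000000000000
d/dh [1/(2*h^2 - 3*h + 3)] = (3 - 4*h)/(2*h^2 - 3*h + 3)^2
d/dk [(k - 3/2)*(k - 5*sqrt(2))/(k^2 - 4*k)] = 5*(-k^2 + 2*sqrt(2)*k^2 - 6*sqrt(2)*k + 12*sqrt(2))/(2*k^2*(k^2 - 8*k + 16))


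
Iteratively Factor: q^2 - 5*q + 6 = (q - 2)*(q - 3)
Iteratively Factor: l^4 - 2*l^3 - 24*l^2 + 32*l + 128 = (l - 4)*(l^3 + 2*l^2 - 16*l - 32) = (l - 4)^2*(l^2 + 6*l + 8) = (l - 4)^2*(l + 4)*(l + 2)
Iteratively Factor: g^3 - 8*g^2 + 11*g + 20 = (g + 1)*(g^2 - 9*g + 20) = (g - 5)*(g + 1)*(g - 4)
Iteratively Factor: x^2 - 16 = (x - 4)*(x + 4)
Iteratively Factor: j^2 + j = (j)*(j + 1)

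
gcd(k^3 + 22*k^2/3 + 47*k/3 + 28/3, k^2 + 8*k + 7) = k + 1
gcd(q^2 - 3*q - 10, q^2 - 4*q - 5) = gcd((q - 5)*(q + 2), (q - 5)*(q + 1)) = q - 5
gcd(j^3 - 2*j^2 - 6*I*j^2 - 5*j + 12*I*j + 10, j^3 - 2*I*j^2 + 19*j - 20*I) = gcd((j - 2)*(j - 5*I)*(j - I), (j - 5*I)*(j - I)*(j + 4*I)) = j^2 - 6*I*j - 5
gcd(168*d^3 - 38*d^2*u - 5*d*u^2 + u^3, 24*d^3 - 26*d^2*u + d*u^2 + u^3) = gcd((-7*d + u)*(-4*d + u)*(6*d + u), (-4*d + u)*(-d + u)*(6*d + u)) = -24*d^2 + 2*d*u + u^2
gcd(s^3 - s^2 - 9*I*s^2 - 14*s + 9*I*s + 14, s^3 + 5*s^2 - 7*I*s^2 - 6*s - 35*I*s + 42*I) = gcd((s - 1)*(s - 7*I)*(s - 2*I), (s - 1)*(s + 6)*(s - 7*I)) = s^2 + s*(-1 - 7*I) + 7*I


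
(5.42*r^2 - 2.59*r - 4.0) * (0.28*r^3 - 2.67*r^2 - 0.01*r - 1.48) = 1.5176*r^5 - 15.1966*r^4 + 5.7411*r^3 + 2.6843*r^2 + 3.8732*r + 5.92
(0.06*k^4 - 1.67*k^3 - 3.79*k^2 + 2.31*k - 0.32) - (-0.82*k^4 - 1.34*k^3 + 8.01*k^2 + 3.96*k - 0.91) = 0.88*k^4 - 0.33*k^3 - 11.8*k^2 - 1.65*k + 0.59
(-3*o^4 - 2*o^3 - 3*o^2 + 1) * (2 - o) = 3*o^5 - 4*o^4 - o^3 - 6*o^2 - o + 2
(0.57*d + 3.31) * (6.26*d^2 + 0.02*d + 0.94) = 3.5682*d^3 + 20.732*d^2 + 0.602*d + 3.1114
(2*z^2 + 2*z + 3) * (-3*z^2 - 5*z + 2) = -6*z^4 - 16*z^3 - 15*z^2 - 11*z + 6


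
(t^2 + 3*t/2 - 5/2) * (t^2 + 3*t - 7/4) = t^4 + 9*t^3/2 + t^2/4 - 81*t/8 + 35/8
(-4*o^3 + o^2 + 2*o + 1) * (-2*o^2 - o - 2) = 8*o^5 + 2*o^4 + 3*o^3 - 6*o^2 - 5*o - 2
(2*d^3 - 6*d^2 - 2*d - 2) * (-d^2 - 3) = -2*d^5 + 6*d^4 - 4*d^3 + 20*d^2 + 6*d + 6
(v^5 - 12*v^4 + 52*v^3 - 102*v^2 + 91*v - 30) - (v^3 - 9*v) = v^5 - 12*v^4 + 51*v^3 - 102*v^2 + 100*v - 30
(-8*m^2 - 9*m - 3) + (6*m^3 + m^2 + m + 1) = 6*m^3 - 7*m^2 - 8*m - 2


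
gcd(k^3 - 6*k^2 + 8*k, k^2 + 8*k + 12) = 1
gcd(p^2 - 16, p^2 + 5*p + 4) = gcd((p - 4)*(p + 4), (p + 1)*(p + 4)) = p + 4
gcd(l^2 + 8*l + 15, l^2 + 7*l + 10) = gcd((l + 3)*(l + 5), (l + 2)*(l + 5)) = l + 5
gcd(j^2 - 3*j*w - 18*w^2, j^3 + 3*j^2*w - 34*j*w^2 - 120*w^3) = -j + 6*w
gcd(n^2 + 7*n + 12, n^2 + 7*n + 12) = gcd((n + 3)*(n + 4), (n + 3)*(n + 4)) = n^2 + 7*n + 12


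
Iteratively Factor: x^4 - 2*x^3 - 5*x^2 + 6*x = (x - 3)*(x^3 + x^2 - 2*x) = (x - 3)*(x + 2)*(x^2 - x) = (x - 3)*(x - 1)*(x + 2)*(x)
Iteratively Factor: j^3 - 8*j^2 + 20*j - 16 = (j - 4)*(j^2 - 4*j + 4) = (j - 4)*(j - 2)*(j - 2)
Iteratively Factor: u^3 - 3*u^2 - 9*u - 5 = (u - 5)*(u^2 + 2*u + 1) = (u - 5)*(u + 1)*(u + 1)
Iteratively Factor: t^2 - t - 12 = (t - 4)*(t + 3)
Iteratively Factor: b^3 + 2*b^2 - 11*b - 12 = (b + 1)*(b^2 + b - 12) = (b - 3)*(b + 1)*(b + 4)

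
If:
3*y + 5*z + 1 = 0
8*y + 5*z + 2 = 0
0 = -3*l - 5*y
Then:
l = 1/3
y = -1/5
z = -2/25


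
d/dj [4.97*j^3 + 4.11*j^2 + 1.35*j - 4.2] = 14.91*j^2 + 8.22*j + 1.35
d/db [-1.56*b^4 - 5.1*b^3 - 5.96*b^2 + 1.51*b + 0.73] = -6.24*b^3 - 15.3*b^2 - 11.92*b + 1.51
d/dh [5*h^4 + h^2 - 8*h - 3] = 20*h^3 + 2*h - 8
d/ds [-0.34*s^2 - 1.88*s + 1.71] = -0.68*s - 1.88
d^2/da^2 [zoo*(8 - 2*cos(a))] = zoo*cos(a)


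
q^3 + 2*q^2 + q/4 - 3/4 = (q - 1/2)*(q + 1)*(q + 3/2)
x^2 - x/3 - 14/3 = (x - 7/3)*(x + 2)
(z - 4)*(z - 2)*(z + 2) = z^3 - 4*z^2 - 4*z + 16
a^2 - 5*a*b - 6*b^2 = (a - 6*b)*(a + b)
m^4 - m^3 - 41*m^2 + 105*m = m*(m - 5)*(m - 3)*(m + 7)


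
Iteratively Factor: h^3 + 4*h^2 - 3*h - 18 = (h + 3)*(h^2 + h - 6) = (h - 2)*(h + 3)*(h + 3)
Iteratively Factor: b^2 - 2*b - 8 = (b + 2)*(b - 4)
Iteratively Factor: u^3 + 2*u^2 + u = (u + 1)*(u^2 + u) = u*(u + 1)*(u + 1)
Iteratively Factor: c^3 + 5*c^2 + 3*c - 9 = (c - 1)*(c^2 + 6*c + 9) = (c - 1)*(c + 3)*(c + 3)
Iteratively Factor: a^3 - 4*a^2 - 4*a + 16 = (a - 4)*(a^2 - 4) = (a - 4)*(a + 2)*(a - 2)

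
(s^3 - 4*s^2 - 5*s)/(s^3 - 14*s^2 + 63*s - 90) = s*(s + 1)/(s^2 - 9*s + 18)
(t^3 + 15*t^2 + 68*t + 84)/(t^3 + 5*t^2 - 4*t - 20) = (t^2 + 13*t + 42)/(t^2 + 3*t - 10)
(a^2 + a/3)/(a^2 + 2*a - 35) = a*(3*a + 1)/(3*(a^2 + 2*a - 35))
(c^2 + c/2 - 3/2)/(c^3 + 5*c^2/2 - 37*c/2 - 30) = (c - 1)/(c^2 + c - 20)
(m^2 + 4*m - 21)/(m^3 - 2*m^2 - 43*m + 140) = (m - 3)/(m^2 - 9*m + 20)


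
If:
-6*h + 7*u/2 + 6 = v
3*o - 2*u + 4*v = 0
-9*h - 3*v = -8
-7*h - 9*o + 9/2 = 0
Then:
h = 591/674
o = -184/1011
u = -203/1011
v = 73/2022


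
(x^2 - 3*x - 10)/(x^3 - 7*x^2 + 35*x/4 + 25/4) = 4*(x + 2)/(4*x^2 - 8*x - 5)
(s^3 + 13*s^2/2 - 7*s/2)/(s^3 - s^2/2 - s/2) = (-2*s^2 - 13*s + 7)/(-2*s^2 + s + 1)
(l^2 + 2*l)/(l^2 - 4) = l/(l - 2)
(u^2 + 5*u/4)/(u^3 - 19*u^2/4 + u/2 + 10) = u/(u^2 - 6*u + 8)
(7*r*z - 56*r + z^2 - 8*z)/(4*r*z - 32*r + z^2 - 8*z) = (7*r + z)/(4*r + z)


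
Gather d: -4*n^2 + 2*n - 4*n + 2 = -4*n^2 - 2*n + 2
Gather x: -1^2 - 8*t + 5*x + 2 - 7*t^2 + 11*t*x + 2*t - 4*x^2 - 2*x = -7*t^2 - 6*t - 4*x^2 + x*(11*t + 3) + 1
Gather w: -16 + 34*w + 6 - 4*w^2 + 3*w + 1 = -4*w^2 + 37*w - 9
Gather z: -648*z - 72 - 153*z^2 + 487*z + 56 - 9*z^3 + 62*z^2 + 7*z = -9*z^3 - 91*z^2 - 154*z - 16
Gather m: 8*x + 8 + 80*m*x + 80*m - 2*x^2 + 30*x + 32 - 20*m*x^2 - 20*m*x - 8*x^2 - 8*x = m*(-20*x^2 + 60*x + 80) - 10*x^2 + 30*x + 40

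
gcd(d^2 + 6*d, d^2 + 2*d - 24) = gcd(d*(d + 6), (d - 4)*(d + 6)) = d + 6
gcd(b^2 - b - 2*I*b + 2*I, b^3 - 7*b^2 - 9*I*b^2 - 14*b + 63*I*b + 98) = b - 2*I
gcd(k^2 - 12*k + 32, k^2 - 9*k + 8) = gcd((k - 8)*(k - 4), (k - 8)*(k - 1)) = k - 8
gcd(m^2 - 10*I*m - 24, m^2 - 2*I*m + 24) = m - 6*I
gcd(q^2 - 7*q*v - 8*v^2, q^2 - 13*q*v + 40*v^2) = q - 8*v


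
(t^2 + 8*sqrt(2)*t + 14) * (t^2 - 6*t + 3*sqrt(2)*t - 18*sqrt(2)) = t^4 - 6*t^3 + 11*sqrt(2)*t^3 - 66*sqrt(2)*t^2 + 62*t^2 - 372*t + 42*sqrt(2)*t - 252*sqrt(2)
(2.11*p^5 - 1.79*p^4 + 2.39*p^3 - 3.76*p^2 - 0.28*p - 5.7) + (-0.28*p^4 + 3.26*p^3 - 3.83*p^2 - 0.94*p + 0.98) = 2.11*p^5 - 2.07*p^4 + 5.65*p^3 - 7.59*p^2 - 1.22*p - 4.72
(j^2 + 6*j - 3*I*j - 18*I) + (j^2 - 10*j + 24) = 2*j^2 - 4*j - 3*I*j + 24 - 18*I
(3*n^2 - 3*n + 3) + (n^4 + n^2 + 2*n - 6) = n^4 + 4*n^2 - n - 3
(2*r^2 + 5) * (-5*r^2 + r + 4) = -10*r^4 + 2*r^3 - 17*r^2 + 5*r + 20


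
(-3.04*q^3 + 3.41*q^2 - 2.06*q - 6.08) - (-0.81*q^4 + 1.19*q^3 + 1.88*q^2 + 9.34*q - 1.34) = 0.81*q^4 - 4.23*q^3 + 1.53*q^2 - 11.4*q - 4.74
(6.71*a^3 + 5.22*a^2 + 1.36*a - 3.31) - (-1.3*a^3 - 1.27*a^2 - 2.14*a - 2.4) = 8.01*a^3 + 6.49*a^2 + 3.5*a - 0.91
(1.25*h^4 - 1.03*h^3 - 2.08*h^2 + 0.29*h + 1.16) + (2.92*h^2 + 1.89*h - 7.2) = 1.25*h^4 - 1.03*h^3 + 0.84*h^2 + 2.18*h - 6.04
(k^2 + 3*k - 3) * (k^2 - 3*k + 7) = k^4 - 5*k^2 + 30*k - 21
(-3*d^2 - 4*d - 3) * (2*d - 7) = -6*d^3 + 13*d^2 + 22*d + 21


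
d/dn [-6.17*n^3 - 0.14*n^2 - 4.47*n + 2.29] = -18.51*n^2 - 0.28*n - 4.47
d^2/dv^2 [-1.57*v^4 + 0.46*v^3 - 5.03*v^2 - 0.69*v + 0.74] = -18.84*v^2 + 2.76*v - 10.06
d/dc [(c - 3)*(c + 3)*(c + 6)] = 3*c^2 + 12*c - 9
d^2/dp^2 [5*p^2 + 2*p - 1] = 10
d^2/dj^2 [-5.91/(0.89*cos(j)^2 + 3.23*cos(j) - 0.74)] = (18.725244*(1 - cos(j)^2)^2 + 50.968431*cos(j)^3 + 86.590365*cos(j)^2 - 87.81078*cos(j) - 149.826774)/(0.89*cos(j)^2 + 3.23*cos(j) - 0.74)^3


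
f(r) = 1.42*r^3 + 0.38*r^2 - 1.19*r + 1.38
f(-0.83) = 1.82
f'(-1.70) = 9.83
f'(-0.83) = 1.11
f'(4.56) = 90.86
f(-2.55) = -16.66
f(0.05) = 1.32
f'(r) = 4.26*r^2 + 0.76*r - 1.19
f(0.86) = 1.54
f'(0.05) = -1.14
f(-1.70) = -2.48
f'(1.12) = 5.00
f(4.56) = 138.50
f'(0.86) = 2.61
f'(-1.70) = 9.83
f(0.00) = 1.38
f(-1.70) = -2.48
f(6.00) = 314.64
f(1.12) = 2.52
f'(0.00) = -1.19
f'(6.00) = 156.73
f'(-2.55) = 24.57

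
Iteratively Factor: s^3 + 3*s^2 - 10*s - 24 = (s + 2)*(s^2 + s - 12) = (s - 3)*(s + 2)*(s + 4)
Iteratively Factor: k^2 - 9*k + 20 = (k - 5)*(k - 4)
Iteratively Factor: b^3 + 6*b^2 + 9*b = (b + 3)*(b^2 + 3*b) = (b + 3)^2*(b)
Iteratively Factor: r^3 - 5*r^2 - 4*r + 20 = (r + 2)*(r^2 - 7*r + 10) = (r - 2)*(r + 2)*(r - 5)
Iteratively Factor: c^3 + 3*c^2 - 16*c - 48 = (c + 4)*(c^2 - c - 12) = (c - 4)*(c + 4)*(c + 3)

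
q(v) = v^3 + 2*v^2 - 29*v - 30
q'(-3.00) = -14.00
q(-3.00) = 48.00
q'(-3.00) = -14.00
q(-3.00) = 48.00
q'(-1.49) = -28.30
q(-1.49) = 14.34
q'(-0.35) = -30.03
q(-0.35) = -19.65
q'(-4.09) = 4.82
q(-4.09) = 53.65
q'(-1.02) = -29.96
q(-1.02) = 0.60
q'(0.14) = -28.38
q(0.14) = -34.02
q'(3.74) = 27.92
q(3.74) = -58.17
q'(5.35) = 78.27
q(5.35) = 25.23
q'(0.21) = -28.03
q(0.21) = -35.99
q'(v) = 3*v^2 + 4*v - 29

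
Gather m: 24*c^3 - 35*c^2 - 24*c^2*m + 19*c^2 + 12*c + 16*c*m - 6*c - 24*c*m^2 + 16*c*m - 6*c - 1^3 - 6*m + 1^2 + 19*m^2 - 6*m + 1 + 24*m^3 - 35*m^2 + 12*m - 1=24*c^3 - 16*c^2 + 24*m^3 + m^2*(-24*c - 16) + m*(-24*c^2 + 32*c)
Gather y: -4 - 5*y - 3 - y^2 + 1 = -y^2 - 5*y - 6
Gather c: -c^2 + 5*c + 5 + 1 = -c^2 + 5*c + 6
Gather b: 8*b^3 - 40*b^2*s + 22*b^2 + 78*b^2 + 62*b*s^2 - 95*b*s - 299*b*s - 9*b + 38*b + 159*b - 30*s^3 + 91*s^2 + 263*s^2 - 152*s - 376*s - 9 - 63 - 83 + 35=8*b^3 + b^2*(100 - 40*s) + b*(62*s^2 - 394*s + 188) - 30*s^3 + 354*s^2 - 528*s - 120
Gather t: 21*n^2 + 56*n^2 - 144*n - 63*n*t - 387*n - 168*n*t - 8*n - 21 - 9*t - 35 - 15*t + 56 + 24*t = 77*n^2 - 231*n*t - 539*n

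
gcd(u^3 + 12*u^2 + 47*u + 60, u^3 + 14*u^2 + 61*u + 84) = u^2 + 7*u + 12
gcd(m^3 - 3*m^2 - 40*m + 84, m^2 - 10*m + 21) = m - 7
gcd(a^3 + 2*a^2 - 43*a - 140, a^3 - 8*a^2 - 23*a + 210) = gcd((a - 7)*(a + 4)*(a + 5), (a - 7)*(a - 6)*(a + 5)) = a^2 - 2*a - 35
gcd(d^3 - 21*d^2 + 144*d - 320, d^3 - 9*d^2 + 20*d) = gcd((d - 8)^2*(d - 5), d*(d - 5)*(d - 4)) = d - 5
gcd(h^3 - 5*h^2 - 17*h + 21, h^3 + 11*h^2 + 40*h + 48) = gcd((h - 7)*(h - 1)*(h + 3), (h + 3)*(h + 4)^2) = h + 3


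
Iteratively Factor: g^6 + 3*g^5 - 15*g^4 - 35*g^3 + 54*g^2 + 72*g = (g - 3)*(g^5 + 6*g^4 + 3*g^3 - 26*g^2 - 24*g) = (g - 3)*(g + 1)*(g^4 + 5*g^3 - 2*g^2 - 24*g) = (g - 3)*(g + 1)*(g + 3)*(g^3 + 2*g^2 - 8*g) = (g - 3)*(g + 1)*(g + 3)*(g + 4)*(g^2 - 2*g) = (g - 3)*(g - 2)*(g + 1)*(g + 3)*(g + 4)*(g)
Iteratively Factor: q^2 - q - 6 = (q - 3)*(q + 2)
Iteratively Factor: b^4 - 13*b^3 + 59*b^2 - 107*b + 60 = (b - 5)*(b^3 - 8*b^2 + 19*b - 12) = (b - 5)*(b - 4)*(b^2 - 4*b + 3) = (b - 5)*(b - 4)*(b - 3)*(b - 1)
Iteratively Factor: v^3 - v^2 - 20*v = (v - 5)*(v^2 + 4*v) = (v - 5)*(v + 4)*(v)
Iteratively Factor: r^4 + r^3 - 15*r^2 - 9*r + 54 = (r + 3)*(r^3 - 2*r^2 - 9*r + 18) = (r - 2)*(r + 3)*(r^2 - 9) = (r - 2)*(r + 3)^2*(r - 3)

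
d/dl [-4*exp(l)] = -4*exp(l)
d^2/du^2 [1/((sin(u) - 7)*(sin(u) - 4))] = (-4*sin(u)^4 + 33*sin(u)^3 - 3*sin(u)^2 - 374*sin(u) + 186)/((sin(u) - 7)^3*(sin(u) - 4)^3)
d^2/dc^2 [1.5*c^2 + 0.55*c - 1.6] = 3.00000000000000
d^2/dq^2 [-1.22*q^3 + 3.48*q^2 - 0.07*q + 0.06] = 6.96 - 7.32*q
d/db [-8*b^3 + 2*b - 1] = 2 - 24*b^2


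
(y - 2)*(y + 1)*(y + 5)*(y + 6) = y^4 + 10*y^3 + 17*y^2 - 52*y - 60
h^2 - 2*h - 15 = (h - 5)*(h + 3)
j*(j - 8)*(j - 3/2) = j^3 - 19*j^2/2 + 12*j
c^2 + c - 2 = (c - 1)*(c + 2)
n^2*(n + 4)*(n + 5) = n^4 + 9*n^3 + 20*n^2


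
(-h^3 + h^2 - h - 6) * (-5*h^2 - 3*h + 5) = 5*h^5 - 2*h^4 - 3*h^3 + 38*h^2 + 13*h - 30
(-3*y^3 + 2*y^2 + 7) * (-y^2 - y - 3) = 3*y^5 + y^4 + 7*y^3 - 13*y^2 - 7*y - 21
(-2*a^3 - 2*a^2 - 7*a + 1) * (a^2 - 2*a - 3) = -2*a^5 + 2*a^4 + 3*a^3 + 21*a^2 + 19*a - 3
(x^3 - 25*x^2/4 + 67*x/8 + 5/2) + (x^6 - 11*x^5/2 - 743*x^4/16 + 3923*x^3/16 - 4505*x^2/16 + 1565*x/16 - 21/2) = x^6 - 11*x^5/2 - 743*x^4/16 + 3939*x^3/16 - 4605*x^2/16 + 1699*x/16 - 8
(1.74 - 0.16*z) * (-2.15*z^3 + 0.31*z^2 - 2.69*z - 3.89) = 0.344*z^4 - 3.7906*z^3 + 0.9698*z^2 - 4.0582*z - 6.7686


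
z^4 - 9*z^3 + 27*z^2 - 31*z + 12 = (z - 4)*(z - 3)*(z - 1)^2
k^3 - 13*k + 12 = (k - 3)*(k - 1)*(k + 4)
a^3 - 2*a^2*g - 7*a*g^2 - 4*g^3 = (a - 4*g)*(a + g)^2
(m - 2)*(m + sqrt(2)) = m^2 - 2*m + sqrt(2)*m - 2*sqrt(2)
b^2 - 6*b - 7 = (b - 7)*(b + 1)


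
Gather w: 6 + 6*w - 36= 6*w - 30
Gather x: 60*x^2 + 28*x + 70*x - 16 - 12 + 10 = 60*x^2 + 98*x - 18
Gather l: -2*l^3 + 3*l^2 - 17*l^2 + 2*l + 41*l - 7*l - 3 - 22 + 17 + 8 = -2*l^3 - 14*l^2 + 36*l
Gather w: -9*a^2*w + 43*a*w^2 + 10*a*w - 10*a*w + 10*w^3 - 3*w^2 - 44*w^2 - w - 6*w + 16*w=10*w^3 + w^2*(43*a - 47) + w*(9 - 9*a^2)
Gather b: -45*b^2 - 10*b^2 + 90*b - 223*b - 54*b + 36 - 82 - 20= -55*b^2 - 187*b - 66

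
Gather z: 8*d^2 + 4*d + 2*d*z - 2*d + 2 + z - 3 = 8*d^2 + 2*d + z*(2*d + 1) - 1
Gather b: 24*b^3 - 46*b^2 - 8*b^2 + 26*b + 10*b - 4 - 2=24*b^3 - 54*b^2 + 36*b - 6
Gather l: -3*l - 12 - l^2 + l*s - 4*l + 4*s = -l^2 + l*(s - 7) + 4*s - 12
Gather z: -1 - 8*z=-8*z - 1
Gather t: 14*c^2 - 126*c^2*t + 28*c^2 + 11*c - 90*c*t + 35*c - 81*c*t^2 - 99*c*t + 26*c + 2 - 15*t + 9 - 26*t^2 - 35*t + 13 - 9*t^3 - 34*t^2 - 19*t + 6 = 42*c^2 + 72*c - 9*t^3 + t^2*(-81*c - 60) + t*(-126*c^2 - 189*c - 69) + 30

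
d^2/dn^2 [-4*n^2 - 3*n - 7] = -8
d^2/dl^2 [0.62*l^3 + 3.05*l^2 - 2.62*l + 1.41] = 3.72*l + 6.1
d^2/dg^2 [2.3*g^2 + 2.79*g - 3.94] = 4.60000000000000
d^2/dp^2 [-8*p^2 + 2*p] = -16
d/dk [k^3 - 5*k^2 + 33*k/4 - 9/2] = 3*k^2 - 10*k + 33/4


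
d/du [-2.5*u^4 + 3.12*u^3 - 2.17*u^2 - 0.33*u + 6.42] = -10.0*u^3 + 9.36*u^2 - 4.34*u - 0.33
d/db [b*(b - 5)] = 2*b - 5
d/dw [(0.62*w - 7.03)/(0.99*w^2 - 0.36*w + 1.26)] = (-0.6138*w^2 + 13.9194*w - 1.7496)/(0.9801*w^4 - 0.7128*w^3 + 2.6244*w^2 - 0.9072*w + 1.5876)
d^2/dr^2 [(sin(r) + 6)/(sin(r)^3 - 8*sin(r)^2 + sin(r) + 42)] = (-4*sin(r)^7 - 30*sin(r)^6 + 474*sin(r)^5 - 986*sin(r)^4 - 246*sin(r)^3 - 6192*sin(r)^2 - 1296*sin(r) + 3960)/(sin(r)^3 - 8*sin(r)^2 + sin(r) + 42)^3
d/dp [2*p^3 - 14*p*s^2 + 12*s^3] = 6*p^2 - 14*s^2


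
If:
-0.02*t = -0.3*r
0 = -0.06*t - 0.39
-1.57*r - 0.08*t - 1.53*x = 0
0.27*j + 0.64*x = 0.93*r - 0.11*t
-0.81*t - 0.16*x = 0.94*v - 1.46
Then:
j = -0.70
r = -0.43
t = -6.50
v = 7.02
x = 0.78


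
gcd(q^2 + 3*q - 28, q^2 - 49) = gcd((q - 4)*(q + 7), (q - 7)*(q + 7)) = q + 7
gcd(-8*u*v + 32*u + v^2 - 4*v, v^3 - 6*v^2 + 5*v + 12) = v - 4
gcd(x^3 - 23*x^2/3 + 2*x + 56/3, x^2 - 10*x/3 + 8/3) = x - 2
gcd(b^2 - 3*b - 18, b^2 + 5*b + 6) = b + 3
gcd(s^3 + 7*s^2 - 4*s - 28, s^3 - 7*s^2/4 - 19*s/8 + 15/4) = s - 2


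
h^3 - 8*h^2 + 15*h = h*(h - 5)*(h - 3)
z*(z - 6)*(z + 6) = z^3 - 36*z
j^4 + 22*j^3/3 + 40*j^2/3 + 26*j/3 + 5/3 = (j + 1/3)*(j + 1)^2*(j + 5)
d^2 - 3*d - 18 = (d - 6)*(d + 3)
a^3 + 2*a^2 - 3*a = a*(a - 1)*(a + 3)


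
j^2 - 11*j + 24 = (j - 8)*(j - 3)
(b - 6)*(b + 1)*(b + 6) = b^3 + b^2 - 36*b - 36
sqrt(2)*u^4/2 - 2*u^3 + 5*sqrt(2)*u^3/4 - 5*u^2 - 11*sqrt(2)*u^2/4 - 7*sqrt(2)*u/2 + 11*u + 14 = (u - 2)*(u + 7/2)*(u - 2*sqrt(2))*(sqrt(2)*u/2 + sqrt(2)/2)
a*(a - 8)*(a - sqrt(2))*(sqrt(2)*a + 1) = sqrt(2)*a^4 - 8*sqrt(2)*a^3 - a^3 - sqrt(2)*a^2 + 8*a^2 + 8*sqrt(2)*a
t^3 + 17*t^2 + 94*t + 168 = (t + 4)*(t + 6)*(t + 7)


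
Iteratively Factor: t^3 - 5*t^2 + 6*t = (t - 2)*(t^2 - 3*t) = (t - 3)*(t - 2)*(t)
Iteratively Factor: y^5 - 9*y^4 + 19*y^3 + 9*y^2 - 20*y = (y - 4)*(y^4 - 5*y^3 - y^2 + 5*y) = (y - 5)*(y - 4)*(y^3 - y) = (y - 5)*(y - 4)*(y - 1)*(y^2 + y) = y*(y - 5)*(y - 4)*(y - 1)*(y + 1)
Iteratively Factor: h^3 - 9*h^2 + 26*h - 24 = (h - 3)*(h^2 - 6*h + 8) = (h - 4)*(h - 3)*(h - 2)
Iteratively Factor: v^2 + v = (v + 1)*(v)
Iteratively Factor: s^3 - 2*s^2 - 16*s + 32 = (s - 4)*(s^2 + 2*s - 8) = (s - 4)*(s + 4)*(s - 2)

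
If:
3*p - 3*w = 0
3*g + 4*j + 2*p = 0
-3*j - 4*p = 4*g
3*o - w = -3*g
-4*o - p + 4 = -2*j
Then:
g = -24/29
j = 48/145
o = 148/145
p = 84/145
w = 84/145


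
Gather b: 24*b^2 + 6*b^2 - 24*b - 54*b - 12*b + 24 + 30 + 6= 30*b^2 - 90*b + 60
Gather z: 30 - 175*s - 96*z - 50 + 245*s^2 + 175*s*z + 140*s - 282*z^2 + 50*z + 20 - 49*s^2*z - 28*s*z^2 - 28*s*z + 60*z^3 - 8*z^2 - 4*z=245*s^2 - 35*s + 60*z^3 + z^2*(-28*s - 290) + z*(-49*s^2 + 147*s - 50)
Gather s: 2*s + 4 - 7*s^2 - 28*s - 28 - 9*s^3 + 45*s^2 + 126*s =-9*s^3 + 38*s^2 + 100*s - 24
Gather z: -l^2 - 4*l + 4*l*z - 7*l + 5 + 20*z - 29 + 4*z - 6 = -l^2 - 11*l + z*(4*l + 24) - 30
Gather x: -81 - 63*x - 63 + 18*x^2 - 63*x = 18*x^2 - 126*x - 144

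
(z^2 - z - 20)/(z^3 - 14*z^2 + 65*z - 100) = (z + 4)/(z^2 - 9*z + 20)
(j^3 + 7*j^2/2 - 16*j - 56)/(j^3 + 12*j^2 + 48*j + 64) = (j^2 - j/2 - 14)/(j^2 + 8*j + 16)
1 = 1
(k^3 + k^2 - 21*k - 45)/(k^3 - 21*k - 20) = (k^2 + 6*k + 9)/(k^2 + 5*k + 4)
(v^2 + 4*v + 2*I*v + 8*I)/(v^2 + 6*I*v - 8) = (v + 4)/(v + 4*I)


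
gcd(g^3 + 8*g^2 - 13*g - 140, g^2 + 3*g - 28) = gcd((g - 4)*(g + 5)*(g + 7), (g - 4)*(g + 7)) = g^2 + 3*g - 28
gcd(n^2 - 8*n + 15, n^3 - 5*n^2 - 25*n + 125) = n - 5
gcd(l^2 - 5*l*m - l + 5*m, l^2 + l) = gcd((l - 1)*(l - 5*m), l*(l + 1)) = 1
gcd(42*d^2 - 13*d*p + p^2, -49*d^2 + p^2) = -7*d + p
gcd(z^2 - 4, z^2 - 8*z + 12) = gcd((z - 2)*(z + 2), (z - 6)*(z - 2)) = z - 2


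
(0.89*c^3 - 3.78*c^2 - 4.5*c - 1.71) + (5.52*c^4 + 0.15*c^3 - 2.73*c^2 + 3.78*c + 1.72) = 5.52*c^4 + 1.04*c^3 - 6.51*c^2 - 0.72*c + 0.01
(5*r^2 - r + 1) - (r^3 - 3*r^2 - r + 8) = -r^3 + 8*r^2 - 7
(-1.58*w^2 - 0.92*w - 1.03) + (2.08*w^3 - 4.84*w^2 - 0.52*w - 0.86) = 2.08*w^3 - 6.42*w^2 - 1.44*w - 1.89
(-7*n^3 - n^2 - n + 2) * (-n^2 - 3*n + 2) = 7*n^5 + 22*n^4 - 10*n^3 - n^2 - 8*n + 4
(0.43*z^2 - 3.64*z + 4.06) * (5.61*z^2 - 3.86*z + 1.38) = 2.4123*z^4 - 22.0802*z^3 + 37.4204*z^2 - 20.6948*z + 5.6028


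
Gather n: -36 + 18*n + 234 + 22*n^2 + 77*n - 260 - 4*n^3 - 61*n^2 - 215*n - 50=-4*n^3 - 39*n^2 - 120*n - 112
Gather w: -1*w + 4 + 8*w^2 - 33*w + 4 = 8*w^2 - 34*w + 8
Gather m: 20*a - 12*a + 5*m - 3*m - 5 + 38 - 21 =8*a + 2*m + 12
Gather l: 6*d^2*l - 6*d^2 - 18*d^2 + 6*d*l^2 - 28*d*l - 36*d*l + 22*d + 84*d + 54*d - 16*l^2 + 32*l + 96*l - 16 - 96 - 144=-24*d^2 + 160*d + l^2*(6*d - 16) + l*(6*d^2 - 64*d + 128) - 256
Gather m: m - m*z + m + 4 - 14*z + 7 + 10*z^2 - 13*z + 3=m*(2 - z) + 10*z^2 - 27*z + 14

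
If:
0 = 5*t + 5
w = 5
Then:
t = -1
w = 5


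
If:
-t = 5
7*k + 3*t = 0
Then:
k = 15/7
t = -5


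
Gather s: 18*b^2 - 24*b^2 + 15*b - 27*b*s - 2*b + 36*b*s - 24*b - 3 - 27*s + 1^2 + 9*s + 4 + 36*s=-6*b^2 - 11*b + s*(9*b + 18) + 2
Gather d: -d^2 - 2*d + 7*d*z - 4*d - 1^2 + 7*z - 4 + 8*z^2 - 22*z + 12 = -d^2 + d*(7*z - 6) + 8*z^2 - 15*z + 7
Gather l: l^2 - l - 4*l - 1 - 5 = l^2 - 5*l - 6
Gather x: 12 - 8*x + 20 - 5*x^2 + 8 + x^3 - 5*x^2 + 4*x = x^3 - 10*x^2 - 4*x + 40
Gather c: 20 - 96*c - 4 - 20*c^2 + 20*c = -20*c^2 - 76*c + 16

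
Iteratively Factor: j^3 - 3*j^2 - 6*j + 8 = (j - 4)*(j^2 + j - 2) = (j - 4)*(j - 1)*(j + 2)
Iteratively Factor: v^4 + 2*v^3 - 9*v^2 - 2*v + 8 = (v + 1)*(v^3 + v^2 - 10*v + 8) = (v - 2)*(v + 1)*(v^2 + 3*v - 4) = (v - 2)*(v - 1)*(v + 1)*(v + 4)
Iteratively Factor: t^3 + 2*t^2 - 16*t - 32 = (t - 4)*(t^2 + 6*t + 8) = (t - 4)*(t + 2)*(t + 4)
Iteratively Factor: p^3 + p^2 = (p + 1)*(p^2) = p*(p + 1)*(p)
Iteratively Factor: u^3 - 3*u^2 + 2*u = (u)*(u^2 - 3*u + 2) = u*(u - 1)*(u - 2)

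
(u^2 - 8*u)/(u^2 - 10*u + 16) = u/(u - 2)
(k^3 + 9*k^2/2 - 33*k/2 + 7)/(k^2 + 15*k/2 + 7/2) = (2*k^2 - 5*k + 2)/(2*k + 1)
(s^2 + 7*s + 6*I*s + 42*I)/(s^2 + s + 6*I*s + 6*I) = (s + 7)/(s + 1)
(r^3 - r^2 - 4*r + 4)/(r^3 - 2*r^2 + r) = (r^2 - 4)/(r*(r - 1))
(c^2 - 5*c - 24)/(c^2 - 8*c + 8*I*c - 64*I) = (c + 3)/(c + 8*I)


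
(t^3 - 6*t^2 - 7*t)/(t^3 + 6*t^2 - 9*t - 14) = t*(t - 7)/(t^2 + 5*t - 14)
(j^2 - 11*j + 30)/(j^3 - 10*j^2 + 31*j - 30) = (j - 6)/(j^2 - 5*j + 6)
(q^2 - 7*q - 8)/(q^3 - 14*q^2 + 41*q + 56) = 1/(q - 7)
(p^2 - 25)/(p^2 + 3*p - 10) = (p - 5)/(p - 2)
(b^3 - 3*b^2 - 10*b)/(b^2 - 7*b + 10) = b*(b + 2)/(b - 2)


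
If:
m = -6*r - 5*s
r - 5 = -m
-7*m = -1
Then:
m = 1/7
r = 34/7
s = -41/7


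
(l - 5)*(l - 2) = l^2 - 7*l + 10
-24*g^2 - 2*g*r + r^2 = (-6*g + r)*(4*g + r)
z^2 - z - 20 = (z - 5)*(z + 4)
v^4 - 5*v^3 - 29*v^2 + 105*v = v*(v - 7)*(v - 3)*(v + 5)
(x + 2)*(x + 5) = x^2 + 7*x + 10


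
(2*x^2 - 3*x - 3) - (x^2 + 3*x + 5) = x^2 - 6*x - 8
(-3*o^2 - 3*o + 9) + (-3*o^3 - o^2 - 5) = -3*o^3 - 4*o^2 - 3*o + 4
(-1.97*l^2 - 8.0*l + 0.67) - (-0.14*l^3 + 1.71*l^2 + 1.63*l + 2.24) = 0.14*l^3 - 3.68*l^2 - 9.63*l - 1.57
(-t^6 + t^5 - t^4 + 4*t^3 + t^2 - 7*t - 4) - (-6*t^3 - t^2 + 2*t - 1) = -t^6 + t^5 - t^4 + 10*t^3 + 2*t^2 - 9*t - 3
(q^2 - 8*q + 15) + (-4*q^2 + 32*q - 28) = -3*q^2 + 24*q - 13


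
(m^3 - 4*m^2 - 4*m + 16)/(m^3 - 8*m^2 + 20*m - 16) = (m + 2)/(m - 2)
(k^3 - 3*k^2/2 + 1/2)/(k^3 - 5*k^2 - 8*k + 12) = (2*k^2 - k - 1)/(2*(k^2 - 4*k - 12))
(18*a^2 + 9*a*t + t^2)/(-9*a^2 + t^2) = (6*a + t)/(-3*a + t)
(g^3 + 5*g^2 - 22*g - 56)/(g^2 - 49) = (g^2 - 2*g - 8)/(g - 7)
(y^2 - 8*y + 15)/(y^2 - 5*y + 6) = (y - 5)/(y - 2)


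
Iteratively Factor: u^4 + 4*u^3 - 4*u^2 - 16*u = (u + 4)*(u^3 - 4*u) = (u - 2)*(u + 4)*(u^2 + 2*u) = (u - 2)*(u + 2)*(u + 4)*(u)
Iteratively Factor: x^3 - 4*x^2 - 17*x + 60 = (x - 5)*(x^2 + x - 12) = (x - 5)*(x - 3)*(x + 4)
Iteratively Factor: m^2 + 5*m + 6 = (m + 3)*(m + 2)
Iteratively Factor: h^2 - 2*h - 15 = (h + 3)*(h - 5)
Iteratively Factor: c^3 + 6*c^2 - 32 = (c - 2)*(c^2 + 8*c + 16) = (c - 2)*(c + 4)*(c + 4)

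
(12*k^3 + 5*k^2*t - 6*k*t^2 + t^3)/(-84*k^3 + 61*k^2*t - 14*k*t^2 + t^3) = (k + t)/(-7*k + t)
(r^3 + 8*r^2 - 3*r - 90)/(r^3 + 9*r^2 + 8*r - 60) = (r - 3)/(r - 2)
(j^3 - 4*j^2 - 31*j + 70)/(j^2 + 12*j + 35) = (j^2 - 9*j + 14)/(j + 7)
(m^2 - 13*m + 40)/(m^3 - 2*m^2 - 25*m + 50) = (m - 8)/(m^2 + 3*m - 10)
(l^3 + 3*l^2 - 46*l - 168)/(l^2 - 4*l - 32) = (l^2 - l - 42)/(l - 8)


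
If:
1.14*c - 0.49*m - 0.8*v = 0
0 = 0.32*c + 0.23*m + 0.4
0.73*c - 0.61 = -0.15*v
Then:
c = 0.42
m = -2.32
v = 2.02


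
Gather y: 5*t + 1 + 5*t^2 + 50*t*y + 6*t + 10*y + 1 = 5*t^2 + 11*t + y*(50*t + 10) + 2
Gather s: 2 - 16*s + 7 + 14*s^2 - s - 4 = 14*s^2 - 17*s + 5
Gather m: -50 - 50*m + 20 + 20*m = -30*m - 30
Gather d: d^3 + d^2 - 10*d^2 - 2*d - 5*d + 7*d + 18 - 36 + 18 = d^3 - 9*d^2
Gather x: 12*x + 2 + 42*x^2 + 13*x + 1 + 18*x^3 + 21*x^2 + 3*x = 18*x^3 + 63*x^2 + 28*x + 3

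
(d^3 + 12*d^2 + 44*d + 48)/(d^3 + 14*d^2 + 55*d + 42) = (d^2 + 6*d + 8)/(d^2 + 8*d + 7)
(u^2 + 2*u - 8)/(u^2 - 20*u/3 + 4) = 3*(u^2 + 2*u - 8)/(3*u^2 - 20*u + 12)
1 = 1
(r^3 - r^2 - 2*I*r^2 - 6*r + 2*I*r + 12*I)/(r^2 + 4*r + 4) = (r^2 - r*(3 + 2*I) + 6*I)/(r + 2)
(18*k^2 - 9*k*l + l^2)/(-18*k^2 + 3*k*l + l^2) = (-6*k + l)/(6*k + l)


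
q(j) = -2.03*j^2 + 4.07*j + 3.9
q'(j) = 4.07 - 4.06*j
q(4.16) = -14.30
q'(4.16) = -12.82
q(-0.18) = 3.10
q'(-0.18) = 4.80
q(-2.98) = -26.26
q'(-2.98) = 16.17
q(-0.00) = 3.90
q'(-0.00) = 4.07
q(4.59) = -20.19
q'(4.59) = -14.57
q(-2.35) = -16.88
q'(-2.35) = 13.61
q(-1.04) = -2.53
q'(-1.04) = 8.29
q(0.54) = 5.51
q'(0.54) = 1.88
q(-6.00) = -93.60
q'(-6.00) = 28.43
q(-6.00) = -93.60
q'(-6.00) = 28.43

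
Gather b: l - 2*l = -l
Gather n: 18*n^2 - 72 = 18*n^2 - 72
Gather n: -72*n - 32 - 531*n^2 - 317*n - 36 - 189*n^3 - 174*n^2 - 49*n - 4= -189*n^3 - 705*n^2 - 438*n - 72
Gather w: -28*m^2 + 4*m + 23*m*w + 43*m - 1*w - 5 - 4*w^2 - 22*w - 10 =-28*m^2 + 47*m - 4*w^2 + w*(23*m - 23) - 15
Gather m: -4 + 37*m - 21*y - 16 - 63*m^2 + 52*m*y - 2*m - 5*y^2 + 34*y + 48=-63*m^2 + m*(52*y + 35) - 5*y^2 + 13*y + 28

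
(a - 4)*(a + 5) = a^2 + a - 20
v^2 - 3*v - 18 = (v - 6)*(v + 3)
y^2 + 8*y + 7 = (y + 1)*(y + 7)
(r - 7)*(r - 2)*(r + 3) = r^3 - 6*r^2 - 13*r + 42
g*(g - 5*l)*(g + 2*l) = g^3 - 3*g^2*l - 10*g*l^2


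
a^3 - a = a*(a - 1)*(a + 1)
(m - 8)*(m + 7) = m^2 - m - 56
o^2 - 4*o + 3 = (o - 3)*(o - 1)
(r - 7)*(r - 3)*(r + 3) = r^3 - 7*r^2 - 9*r + 63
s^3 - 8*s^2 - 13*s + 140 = (s - 7)*(s - 5)*(s + 4)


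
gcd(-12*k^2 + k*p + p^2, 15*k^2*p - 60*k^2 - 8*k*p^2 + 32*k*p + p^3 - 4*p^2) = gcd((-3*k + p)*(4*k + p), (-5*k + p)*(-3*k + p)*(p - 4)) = -3*k + p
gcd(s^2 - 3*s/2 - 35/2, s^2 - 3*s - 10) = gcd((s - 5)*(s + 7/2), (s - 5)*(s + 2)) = s - 5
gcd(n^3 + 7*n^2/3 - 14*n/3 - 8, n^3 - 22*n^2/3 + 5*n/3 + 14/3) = 1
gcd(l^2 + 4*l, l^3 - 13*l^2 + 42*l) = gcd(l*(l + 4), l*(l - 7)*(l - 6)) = l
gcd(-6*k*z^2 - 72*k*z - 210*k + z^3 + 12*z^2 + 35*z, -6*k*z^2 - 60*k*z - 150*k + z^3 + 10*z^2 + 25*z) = -6*k*z - 30*k + z^2 + 5*z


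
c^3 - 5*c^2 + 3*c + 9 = (c - 3)^2*(c + 1)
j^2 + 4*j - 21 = (j - 3)*(j + 7)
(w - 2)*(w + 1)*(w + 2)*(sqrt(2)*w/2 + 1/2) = sqrt(2)*w^4/2 + w^3/2 + sqrt(2)*w^3/2 - 2*sqrt(2)*w^2 + w^2/2 - 2*sqrt(2)*w - 2*w - 2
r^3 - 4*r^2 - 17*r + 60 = (r - 5)*(r - 3)*(r + 4)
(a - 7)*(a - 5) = a^2 - 12*a + 35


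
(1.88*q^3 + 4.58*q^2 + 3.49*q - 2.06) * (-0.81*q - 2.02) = -1.5228*q^4 - 7.5074*q^3 - 12.0785*q^2 - 5.3812*q + 4.1612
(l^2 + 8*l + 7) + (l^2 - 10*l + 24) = 2*l^2 - 2*l + 31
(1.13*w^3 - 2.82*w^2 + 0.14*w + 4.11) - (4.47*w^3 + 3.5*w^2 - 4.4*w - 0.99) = -3.34*w^3 - 6.32*w^2 + 4.54*w + 5.1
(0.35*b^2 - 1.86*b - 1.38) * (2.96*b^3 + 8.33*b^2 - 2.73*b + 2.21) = 1.036*b^5 - 2.5901*b^4 - 20.5341*b^3 - 5.6441*b^2 - 0.3432*b - 3.0498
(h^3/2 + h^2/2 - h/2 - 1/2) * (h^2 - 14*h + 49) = h^5/2 - 13*h^4/2 + 17*h^3 + 31*h^2 - 35*h/2 - 49/2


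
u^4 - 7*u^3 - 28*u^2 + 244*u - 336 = (u - 7)*(u - 4)*(u - 2)*(u + 6)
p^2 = p^2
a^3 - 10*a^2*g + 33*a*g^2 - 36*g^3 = (a - 4*g)*(a - 3*g)^2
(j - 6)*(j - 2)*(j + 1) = j^3 - 7*j^2 + 4*j + 12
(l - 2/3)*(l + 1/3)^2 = l^3 - l/3 - 2/27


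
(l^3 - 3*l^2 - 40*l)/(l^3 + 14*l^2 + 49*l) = (l^2 - 3*l - 40)/(l^2 + 14*l + 49)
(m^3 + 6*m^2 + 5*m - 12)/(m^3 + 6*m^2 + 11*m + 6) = (m^2 + 3*m - 4)/(m^2 + 3*m + 2)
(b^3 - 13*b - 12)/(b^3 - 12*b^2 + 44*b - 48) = (b^2 + 4*b + 3)/(b^2 - 8*b + 12)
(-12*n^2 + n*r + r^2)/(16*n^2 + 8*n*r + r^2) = (-3*n + r)/(4*n + r)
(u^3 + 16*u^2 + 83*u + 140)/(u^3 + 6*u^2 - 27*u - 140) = (u + 5)/(u - 5)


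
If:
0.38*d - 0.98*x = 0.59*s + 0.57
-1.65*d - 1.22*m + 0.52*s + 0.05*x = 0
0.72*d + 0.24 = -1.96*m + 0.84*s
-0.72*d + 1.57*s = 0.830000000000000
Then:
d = 0.09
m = 0.09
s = 0.57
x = -0.89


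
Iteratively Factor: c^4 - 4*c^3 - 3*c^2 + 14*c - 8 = (c - 1)*(c^3 - 3*c^2 - 6*c + 8) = (c - 1)^2*(c^2 - 2*c - 8) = (c - 1)^2*(c + 2)*(c - 4)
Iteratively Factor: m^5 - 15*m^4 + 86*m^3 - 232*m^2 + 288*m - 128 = (m - 4)*(m^4 - 11*m^3 + 42*m^2 - 64*m + 32) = (m - 4)*(m - 2)*(m^3 - 9*m^2 + 24*m - 16) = (m - 4)^2*(m - 2)*(m^2 - 5*m + 4) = (m - 4)^2*(m - 2)*(m - 1)*(m - 4)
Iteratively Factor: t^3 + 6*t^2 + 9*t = (t + 3)*(t^2 + 3*t) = (t + 3)^2*(t)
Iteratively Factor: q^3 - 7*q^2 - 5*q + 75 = (q + 3)*(q^2 - 10*q + 25) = (q - 5)*(q + 3)*(q - 5)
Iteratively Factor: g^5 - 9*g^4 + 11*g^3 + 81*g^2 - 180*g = (g + 3)*(g^4 - 12*g^3 + 47*g^2 - 60*g) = (g - 4)*(g + 3)*(g^3 - 8*g^2 + 15*g) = (g - 5)*(g - 4)*(g + 3)*(g^2 - 3*g) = (g - 5)*(g - 4)*(g - 3)*(g + 3)*(g)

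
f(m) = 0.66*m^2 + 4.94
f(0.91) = 5.49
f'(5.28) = 6.97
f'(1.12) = 1.48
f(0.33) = 5.01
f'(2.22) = 2.93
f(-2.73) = 9.86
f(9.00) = 58.40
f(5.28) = 23.34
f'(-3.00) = -3.96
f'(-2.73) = -3.60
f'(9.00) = 11.88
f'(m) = 1.32*m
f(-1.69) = 6.83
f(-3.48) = 12.93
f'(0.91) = 1.20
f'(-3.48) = -4.59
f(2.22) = 8.19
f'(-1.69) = -2.23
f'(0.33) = 0.44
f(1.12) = 5.77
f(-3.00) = 10.88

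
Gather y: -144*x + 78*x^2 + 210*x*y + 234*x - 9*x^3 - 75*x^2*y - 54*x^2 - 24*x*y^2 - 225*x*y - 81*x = -9*x^3 + 24*x^2 - 24*x*y^2 + 9*x + y*(-75*x^2 - 15*x)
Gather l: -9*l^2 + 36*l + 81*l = -9*l^2 + 117*l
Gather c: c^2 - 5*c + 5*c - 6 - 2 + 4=c^2 - 4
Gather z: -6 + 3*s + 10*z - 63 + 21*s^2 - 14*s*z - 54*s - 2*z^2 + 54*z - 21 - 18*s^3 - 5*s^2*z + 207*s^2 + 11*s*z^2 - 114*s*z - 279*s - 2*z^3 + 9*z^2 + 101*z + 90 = -18*s^3 + 228*s^2 - 330*s - 2*z^3 + z^2*(11*s + 7) + z*(-5*s^2 - 128*s + 165)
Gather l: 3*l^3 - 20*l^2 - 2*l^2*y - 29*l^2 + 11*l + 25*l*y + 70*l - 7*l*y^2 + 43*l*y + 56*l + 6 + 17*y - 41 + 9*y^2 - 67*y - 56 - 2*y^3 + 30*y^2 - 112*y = 3*l^3 + l^2*(-2*y - 49) + l*(-7*y^2 + 68*y + 137) - 2*y^3 + 39*y^2 - 162*y - 91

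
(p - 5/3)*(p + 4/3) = p^2 - p/3 - 20/9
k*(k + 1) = k^2 + k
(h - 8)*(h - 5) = h^2 - 13*h + 40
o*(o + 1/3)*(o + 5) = o^3 + 16*o^2/3 + 5*o/3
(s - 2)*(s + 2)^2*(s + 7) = s^4 + 9*s^3 + 10*s^2 - 36*s - 56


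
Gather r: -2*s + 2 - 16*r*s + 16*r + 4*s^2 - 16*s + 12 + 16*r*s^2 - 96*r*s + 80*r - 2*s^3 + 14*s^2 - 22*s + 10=r*(16*s^2 - 112*s + 96) - 2*s^3 + 18*s^2 - 40*s + 24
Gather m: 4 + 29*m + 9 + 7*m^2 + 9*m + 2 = 7*m^2 + 38*m + 15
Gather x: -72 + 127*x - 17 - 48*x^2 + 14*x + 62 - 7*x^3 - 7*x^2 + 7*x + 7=-7*x^3 - 55*x^2 + 148*x - 20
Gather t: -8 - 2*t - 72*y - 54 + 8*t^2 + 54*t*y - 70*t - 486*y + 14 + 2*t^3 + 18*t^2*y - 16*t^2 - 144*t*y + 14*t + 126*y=2*t^3 + t^2*(18*y - 8) + t*(-90*y - 58) - 432*y - 48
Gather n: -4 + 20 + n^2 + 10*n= n^2 + 10*n + 16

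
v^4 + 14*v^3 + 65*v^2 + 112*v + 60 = (v + 1)*(v + 2)*(v + 5)*(v + 6)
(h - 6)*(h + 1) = h^2 - 5*h - 6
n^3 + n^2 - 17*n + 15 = (n - 3)*(n - 1)*(n + 5)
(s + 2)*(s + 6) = s^2 + 8*s + 12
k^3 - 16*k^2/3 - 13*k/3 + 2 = (k - 6)*(k - 1/3)*(k + 1)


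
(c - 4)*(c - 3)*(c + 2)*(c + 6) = c^4 + c^3 - 32*c^2 + 12*c + 144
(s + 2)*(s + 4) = s^2 + 6*s + 8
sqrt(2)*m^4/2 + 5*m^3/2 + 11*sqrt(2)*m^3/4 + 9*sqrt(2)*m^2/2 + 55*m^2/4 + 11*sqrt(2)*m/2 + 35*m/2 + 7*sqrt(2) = (m + 7/2)*(m + sqrt(2)/2)*(m + 2*sqrt(2))*(sqrt(2)*m/2 + sqrt(2))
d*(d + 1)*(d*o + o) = d^3*o + 2*d^2*o + d*o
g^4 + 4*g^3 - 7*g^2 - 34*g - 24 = (g - 3)*(g + 1)*(g + 2)*(g + 4)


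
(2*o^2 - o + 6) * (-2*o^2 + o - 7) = -4*o^4 + 4*o^3 - 27*o^2 + 13*o - 42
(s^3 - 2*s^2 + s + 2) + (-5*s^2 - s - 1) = s^3 - 7*s^2 + 1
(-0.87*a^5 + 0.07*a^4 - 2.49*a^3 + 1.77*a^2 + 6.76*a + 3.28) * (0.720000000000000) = -0.6264*a^5 + 0.0504*a^4 - 1.7928*a^3 + 1.2744*a^2 + 4.8672*a + 2.3616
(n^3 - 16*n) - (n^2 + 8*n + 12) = n^3 - n^2 - 24*n - 12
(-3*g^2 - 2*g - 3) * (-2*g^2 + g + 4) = 6*g^4 + g^3 - 8*g^2 - 11*g - 12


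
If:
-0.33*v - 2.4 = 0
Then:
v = -7.27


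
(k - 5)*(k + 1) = k^2 - 4*k - 5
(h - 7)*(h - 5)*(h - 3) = h^3 - 15*h^2 + 71*h - 105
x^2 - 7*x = x*(x - 7)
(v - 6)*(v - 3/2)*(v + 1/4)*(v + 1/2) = v^4 - 27*v^3/4 + 7*v^2/2 + 93*v/16 + 9/8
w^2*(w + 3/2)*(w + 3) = w^4 + 9*w^3/2 + 9*w^2/2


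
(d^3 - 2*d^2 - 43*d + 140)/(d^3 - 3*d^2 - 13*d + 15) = (d^2 + 3*d - 28)/(d^2 + 2*d - 3)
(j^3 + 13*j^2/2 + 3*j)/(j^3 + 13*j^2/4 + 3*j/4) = 2*(2*j^2 + 13*j + 6)/(4*j^2 + 13*j + 3)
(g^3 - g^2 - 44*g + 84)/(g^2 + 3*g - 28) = (g^2 - 8*g + 12)/(g - 4)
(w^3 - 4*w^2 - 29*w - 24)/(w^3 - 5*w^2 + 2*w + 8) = (w^2 - 5*w - 24)/(w^2 - 6*w + 8)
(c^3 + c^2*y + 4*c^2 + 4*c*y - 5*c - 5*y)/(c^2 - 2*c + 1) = (c^2 + c*y + 5*c + 5*y)/(c - 1)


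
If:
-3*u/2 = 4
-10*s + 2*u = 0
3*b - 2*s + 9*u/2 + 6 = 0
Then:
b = 74/45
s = -8/15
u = -8/3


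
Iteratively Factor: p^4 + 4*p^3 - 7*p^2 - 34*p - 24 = (p + 1)*(p^3 + 3*p^2 - 10*p - 24) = (p + 1)*(p + 2)*(p^2 + p - 12) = (p + 1)*(p + 2)*(p + 4)*(p - 3)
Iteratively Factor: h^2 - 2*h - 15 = (h - 5)*(h + 3)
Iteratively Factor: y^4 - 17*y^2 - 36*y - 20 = (y - 5)*(y^3 + 5*y^2 + 8*y + 4) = (y - 5)*(y + 2)*(y^2 + 3*y + 2) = (y - 5)*(y + 1)*(y + 2)*(y + 2)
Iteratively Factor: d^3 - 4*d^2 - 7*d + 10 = (d - 5)*(d^2 + d - 2) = (d - 5)*(d + 2)*(d - 1)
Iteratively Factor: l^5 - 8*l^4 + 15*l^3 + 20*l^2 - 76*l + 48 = (l - 1)*(l^4 - 7*l^3 + 8*l^2 + 28*l - 48) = (l - 2)*(l - 1)*(l^3 - 5*l^2 - 2*l + 24) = (l - 3)*(l - 2)*(l - 1)*(l^2 - 2*l - 8) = (l - 3)*(l - 2)*(l - 1)*(l + 2)*(l - 4)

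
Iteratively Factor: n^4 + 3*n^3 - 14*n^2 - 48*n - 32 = (n + 1)*(n^3 + 2*n^2 - 16*n - 32) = (n + 1)*(n + 2)*(n^2 - 16) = (n + 1)*(n + 2)*(n + 4)*(n - 4)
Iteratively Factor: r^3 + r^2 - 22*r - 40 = (r + 2)*(r^2 - r - 20) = (r - 5)*(r + 2)*(r + 4)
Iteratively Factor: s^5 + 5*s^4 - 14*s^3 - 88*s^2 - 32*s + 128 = (s + 2)*(s^4 + 3*s^3 - 20*s^2 - 48*s + 64) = (s + 2)*(s + 4)*(s^3 - s^2 - 16*s + 16) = (s + 2)*(s + 4)^2*(s^2 - 5*s + 4) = (s - 1)*(s + 2)*(s + 4)^2*(s - 4)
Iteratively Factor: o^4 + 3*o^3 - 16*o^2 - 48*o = (o + 3)*(o^3 - 16*o) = o*(o + 3)*(o^2 - 16) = o*(o - 4)*(o + 3)*(o + 4)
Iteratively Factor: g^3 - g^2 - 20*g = (g + 4)*(g^2 - 5*g) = (g - 5)*(g + 4)*(g)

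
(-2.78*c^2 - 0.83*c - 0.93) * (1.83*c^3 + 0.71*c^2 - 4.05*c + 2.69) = -5.0874*c^5 - 3.4927*c^4 + 8.9678*c^3 - 4.777*c^2 + 1.5338*c - 2.5017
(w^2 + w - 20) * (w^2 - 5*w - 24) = w^4 - 4*w^3 - 49*w^2 + 76*w + 480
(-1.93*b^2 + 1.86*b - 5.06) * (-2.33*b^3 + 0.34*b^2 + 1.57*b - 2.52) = 4.4969*b^5 - 4.99*b^4 + 9.3921*b^3 + 6.0634*b^2 - 12.6314*b + 12.7512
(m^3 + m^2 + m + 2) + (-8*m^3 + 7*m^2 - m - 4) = -7*m^3 + 8*m^2 - 2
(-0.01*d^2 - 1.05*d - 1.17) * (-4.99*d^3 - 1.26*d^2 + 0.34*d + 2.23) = 0.0499*d^5 + 5.2521*d^4 + 7.1579*d^3 + 1.0949*d^2 - 2.7393*d - 2.6091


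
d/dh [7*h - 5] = 7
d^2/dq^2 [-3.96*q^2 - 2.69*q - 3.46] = -7.92000000000000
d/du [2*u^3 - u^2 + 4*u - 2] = 6*u^2 - 2*u + 4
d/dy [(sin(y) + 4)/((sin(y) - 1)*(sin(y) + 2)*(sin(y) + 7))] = -2*(sin(y)^3 + 10*sin(y)^2 + 32*sin(y) + 17)*cos(y)/((sin(y) - 1)^2*(sin(y) + 2)^2*(sin(y) + 7)^2)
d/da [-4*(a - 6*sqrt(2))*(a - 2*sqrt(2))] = -8*a + 32*sqrt(2)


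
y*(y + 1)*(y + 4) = y^3 + 5*y^2 + 4*y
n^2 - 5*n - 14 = (n - 7)*(n + 2)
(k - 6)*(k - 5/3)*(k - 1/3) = k^3 - 8*k^2 + 113*k/9 - 10/3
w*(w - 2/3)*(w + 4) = w^3 + 10*w^2/3 - 8*w/3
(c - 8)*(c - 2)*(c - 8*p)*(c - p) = c^4 - 9*c^3*p - 10*c^3 + 8*c^2*p^2 + 90*c^2*p + 16*c^2 - 80*c*p^2 - 144*c*p + 128*p^2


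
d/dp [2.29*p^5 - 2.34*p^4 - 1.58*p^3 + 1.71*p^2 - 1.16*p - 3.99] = 11.45*p^4 - 9.36*p^3 - 4.74*p^2 + 3.42*p - 1.16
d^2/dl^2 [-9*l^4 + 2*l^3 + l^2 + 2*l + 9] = -108*l^2 + 12*l + 2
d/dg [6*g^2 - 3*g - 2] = 12*g - 3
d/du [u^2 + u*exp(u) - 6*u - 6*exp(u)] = u*exp(u) + 2*u - 5*exp(u) - 6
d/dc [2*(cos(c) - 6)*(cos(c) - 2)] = 4*(4 - cos(c))*sin(c)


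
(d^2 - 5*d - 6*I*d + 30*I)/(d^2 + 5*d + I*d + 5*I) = (d^2 - d*(5 + 6*I) + 30*I)/(d^2 + d*(5 + I) + 5*I)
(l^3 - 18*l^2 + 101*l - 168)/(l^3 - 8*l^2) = 1 - 10/l + 21/l^2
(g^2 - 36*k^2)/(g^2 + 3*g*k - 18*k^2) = (g - 6*k)/(g - 3*k)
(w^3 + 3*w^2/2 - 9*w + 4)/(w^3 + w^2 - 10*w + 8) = (w - 1/2)/(w - 1)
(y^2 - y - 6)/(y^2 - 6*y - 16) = (y - 3)/(y - 8)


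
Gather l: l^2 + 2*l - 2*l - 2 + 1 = l^2 - 1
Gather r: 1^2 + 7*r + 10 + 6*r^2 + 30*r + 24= 6*r^2 + 37*r + 35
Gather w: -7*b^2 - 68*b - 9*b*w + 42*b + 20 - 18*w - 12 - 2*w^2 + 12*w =-7*b^2 - 26*b - 2*w^2 + w*(-9*b - 6) + 8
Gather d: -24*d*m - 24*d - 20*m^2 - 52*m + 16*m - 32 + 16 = d*(-24*m - 24) - 20*m^2 - 36*m - 16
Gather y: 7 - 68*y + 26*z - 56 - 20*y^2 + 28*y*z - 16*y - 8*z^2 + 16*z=-20*y^2 + y*(28*z - 84) - 8*z^2 + 42*z - 49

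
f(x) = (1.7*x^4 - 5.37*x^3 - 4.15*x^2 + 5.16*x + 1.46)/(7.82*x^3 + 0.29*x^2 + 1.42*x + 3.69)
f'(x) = (-23.46*x^2 - 0.58*x - 1.42)*(1.7*x^4 - 5.37*x^3 - 4.15*x^2 + 5.16*x + 1.46)/(7.82*x^3 + 0.29*x^2 + 1.42*x + 3.69)^2 + (6.8*x^3 - 16.11*x^2 - 8.3*x + 5.16)/(7.82*x^3 + 0.29*x^2 + 1.42*x + 3.69) = (13.294*x^6 + 0.986000000000004*x^5 + 38.1377*x^4 - 70.8612*x^3 - 101.0869*x^2 - 31.4738*x + 16.9672)/(61.1524*x^6 + 4.5356*x^5 + 22.2929*x^4 + 58.5352*x^3 + 4.1566*x^2 + 10.4796*x + 13.6161)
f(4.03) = 0.10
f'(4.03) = 0.22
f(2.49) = -0.22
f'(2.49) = 0.18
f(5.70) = 0.47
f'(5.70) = 0.22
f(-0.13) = 0.21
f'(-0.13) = 1.60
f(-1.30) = -0.30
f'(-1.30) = 0.96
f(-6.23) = -1.95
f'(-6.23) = 0.24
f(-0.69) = -6.90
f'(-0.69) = 304.52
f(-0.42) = -0.39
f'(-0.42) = 2.86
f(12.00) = 1.87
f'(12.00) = 0.22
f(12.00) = 1.87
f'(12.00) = 0.22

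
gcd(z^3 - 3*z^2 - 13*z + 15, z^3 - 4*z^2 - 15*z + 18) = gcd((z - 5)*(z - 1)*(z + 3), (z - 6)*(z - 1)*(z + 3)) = z^2 + 2*z - 3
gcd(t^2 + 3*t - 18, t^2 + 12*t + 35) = 1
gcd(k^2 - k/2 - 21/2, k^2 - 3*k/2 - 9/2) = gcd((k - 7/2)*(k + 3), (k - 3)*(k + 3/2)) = 1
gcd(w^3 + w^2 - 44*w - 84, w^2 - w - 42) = w^2 - w - 42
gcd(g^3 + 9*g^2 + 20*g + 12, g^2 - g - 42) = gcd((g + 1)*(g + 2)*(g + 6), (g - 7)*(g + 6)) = g + 6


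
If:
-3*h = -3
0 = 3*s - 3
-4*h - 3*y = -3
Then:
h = 1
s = 1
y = -1/3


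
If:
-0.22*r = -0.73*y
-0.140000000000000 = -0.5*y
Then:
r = 0.93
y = 0.28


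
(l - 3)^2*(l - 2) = l^3 - 8*l^2 + 21*l - 18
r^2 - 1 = (r - 1)*(r + 1)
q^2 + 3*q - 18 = (q - 3)*(q + 6)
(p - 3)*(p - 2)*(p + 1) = p^3 - 4*p^2 + p + 6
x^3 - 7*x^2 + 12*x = x*(x - 4)*(x - 3)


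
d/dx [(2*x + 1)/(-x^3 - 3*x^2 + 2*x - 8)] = (4*x^3 + 9*x^2 + 6*x - 18)/(x^6 + 6*x^5 + 5*x^4 + 4*x^3 + 52*x^2 - 32*x + 64)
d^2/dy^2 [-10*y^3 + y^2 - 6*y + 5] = 2 - 60*y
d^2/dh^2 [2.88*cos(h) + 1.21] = -2.88*cos(h)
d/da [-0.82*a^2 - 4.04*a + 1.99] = -1.64*a - 4.04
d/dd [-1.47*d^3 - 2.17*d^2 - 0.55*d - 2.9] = -4.41*d^2 - 4.34*d - 0.55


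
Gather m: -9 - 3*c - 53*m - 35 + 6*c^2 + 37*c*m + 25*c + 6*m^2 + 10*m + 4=6*c^2 + 22*c + 6*m^2 + m*(37*c - 43) - 40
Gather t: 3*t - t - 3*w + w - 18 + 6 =2*t - 2*w - 12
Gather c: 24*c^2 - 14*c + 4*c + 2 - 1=24*c^2 - 10*c + 1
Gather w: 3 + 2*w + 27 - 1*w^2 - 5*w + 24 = -w^2 - 3*w + 54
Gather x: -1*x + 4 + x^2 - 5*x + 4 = x^2 - 6*x + 8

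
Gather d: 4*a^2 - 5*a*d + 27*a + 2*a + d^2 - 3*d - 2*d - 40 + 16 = 4*a^2 + 29*a + d^2 + d*(-5*a - 5) - 24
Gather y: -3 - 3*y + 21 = 18 - 3*y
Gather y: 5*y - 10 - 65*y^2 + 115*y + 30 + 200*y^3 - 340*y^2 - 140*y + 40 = 200*y^3 - 405*y^2 - 20*y + 60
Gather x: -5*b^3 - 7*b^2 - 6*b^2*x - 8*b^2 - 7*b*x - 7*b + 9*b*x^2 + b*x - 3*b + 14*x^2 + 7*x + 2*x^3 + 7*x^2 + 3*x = -5*b^3 - 15*b^2 - 10*b + 2*x^3 + x^2*(9*b + 21) + x*(-6*b^2 - 6*b + 10)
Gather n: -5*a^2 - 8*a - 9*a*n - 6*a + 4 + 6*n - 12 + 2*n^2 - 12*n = -5*a^2 - 14*a + 2*n^2 + n*(-9*a - 6) - 8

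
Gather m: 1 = 1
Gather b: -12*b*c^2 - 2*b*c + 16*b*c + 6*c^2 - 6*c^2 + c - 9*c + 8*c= b*(-12*c^2 + 14*c)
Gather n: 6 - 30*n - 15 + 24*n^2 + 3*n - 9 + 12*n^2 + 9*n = 36*n^2 - 18*n - 18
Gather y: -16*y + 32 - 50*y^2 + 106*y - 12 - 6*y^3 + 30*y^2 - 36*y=-6*y^3 - 20*y^2 + 54*y + 20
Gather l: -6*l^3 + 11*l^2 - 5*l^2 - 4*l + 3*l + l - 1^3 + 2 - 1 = -6*l^3 + 6*l^2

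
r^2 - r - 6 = (r - 3)*(r + 2)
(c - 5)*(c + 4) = c^2 - c - 20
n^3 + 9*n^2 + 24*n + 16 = (n + 1)*(n + 4)^2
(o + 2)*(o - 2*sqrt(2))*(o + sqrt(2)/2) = o^3 - 3*sqrt(2)*o^2/2 + 2*o^2 - 3*sqrt(2)*o - 2*o - 4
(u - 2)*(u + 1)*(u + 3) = u^3 + 2*u^2 - 5*u - 6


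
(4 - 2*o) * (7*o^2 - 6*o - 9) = -14*o^3 + 40*o^2 - 6*o - 36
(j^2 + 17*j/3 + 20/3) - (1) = j^2 + 17*j/3 + 17/3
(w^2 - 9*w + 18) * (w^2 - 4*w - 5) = w^4 - 13*w^3 + 49*w^2 - 27*w - 90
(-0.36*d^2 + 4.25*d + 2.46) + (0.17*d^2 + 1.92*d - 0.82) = -0.19*d^2 + 6.17*d + 1.64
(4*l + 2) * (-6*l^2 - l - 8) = -24*l^3 - 16*l^2 - 34*l - 16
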